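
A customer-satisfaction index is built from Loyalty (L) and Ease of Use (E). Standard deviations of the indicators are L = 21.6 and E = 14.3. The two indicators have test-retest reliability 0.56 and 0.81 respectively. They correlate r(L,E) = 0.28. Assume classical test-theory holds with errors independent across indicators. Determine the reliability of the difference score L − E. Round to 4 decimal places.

0.5098

Var(L−E) = 21.6² + 14.3² − 2·21.6·14.3·0.28 = 671.05 − 172.973 = 498.077.
Because errors are independent across components, Cov(Tᵢ,Tⱼ) = Cov(Xᵢ,Xⱼ); the off-diagonal part of the true-score variance is the same as above.
True-score variance = [21.6²·0.56 + 14.3²·0.81] − 172.973 = 426.911 − 172.973 = 253.938.
Reliability = 253.938 / 498.077 = 0.5098.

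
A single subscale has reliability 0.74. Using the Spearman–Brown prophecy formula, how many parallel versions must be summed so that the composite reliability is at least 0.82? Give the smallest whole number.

2

k ≥ ρ*(1−ρ₁)/(ρ₁(1−ρ*)) = 0.82·0.26 / (0.74·0.18) = 1.601.
Smallest integer k = 2.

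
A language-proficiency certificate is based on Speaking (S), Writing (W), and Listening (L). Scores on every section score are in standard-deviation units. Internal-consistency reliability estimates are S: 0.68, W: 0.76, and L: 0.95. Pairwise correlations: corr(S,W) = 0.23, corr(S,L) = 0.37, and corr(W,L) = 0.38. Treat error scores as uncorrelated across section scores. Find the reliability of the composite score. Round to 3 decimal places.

Var(S+W+L) = 3 + 2·[0.23 + 0.37 + 0.38] = 3 + 1.96 = 4.96.
Under uncorrelated errors the observed covariances equal the true-score covariances, so only the own-variance terms attenuate.
True-score variance = [0.68 + 0.76 + 0.95] + 1.96 = 2.39 + 1.96 = 4.35.
Reliability = 4.35 / 4.96 = 0.877.

0.877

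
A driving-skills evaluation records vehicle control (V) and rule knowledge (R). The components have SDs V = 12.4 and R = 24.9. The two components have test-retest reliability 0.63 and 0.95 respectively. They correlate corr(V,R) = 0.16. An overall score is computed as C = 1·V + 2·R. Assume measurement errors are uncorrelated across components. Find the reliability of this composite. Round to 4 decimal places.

Var(C) = 12.4² + 2²·24.9² + 2·[2·12.4·24.9·0.16] = 2633.8 + 197.606 = 2831.41.
Under uncorrelated errors the observed covariances equal the true-score covariances, so only the own-variance terms attenuate.
True-score variance = [12.4²·0.63 + 2²·24.9²·0.95] + 197.606 = 2452.91 + 197.606 = 2650.51.
Reliability = 2650.51 / 2831.41 = 0.9361.

0.9361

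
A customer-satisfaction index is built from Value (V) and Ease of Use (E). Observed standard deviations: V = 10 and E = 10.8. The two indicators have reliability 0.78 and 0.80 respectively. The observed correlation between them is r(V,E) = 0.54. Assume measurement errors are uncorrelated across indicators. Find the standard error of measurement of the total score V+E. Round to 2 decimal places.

Var(total) = 216.64 + 116.64 = 333.28.
True-score variance = 171.312 + 116.64 = 287.952, so reliability = 0.8640.
Error variance = 333.28 − 287.952 = 45.328; SEM = √45.328 = 6.73.

6.73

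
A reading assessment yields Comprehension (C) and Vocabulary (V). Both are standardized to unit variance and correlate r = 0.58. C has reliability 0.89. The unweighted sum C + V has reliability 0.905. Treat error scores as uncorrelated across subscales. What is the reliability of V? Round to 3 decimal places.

Var(C+V) = 2 + 2·0.58 = 3.160.
True-score variance = ρ_C + ρ_V + 2·0.58, so 0.905 = (0.89 + ρ_V + 1.16) / 3.160.
ρ_V = 0.905·3.160 − 0.89 − 1.16 = 0.810.

0.810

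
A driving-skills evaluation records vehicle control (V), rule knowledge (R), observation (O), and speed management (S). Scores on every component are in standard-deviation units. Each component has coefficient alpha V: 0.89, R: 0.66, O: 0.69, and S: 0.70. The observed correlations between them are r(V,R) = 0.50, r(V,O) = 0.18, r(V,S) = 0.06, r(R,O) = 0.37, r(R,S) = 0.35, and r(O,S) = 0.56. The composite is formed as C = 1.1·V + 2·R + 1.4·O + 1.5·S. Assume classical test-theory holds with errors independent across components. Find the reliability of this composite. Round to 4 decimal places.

0.8531

Var(C) = 1.1² + 2² + 1.4² + 1.5² + 2·[2.2·0.50 + 1.54·0.18 + 1.65·0.06 + 2.8·0.37 + 3·0.35 + 2.1·0.56] = 9.42 + 9.4764 = 18.8964.
Because errors are independent across components, Cov(Tᵢ,Tⱼ) = Cov(Xᵢ,Xⱼ); the off-diagonal part of the true-score variance is the same as above.
True-score variance = [1.1²·0.89 + 2²·0.66 + 1.4²·0.69 + 1.5²·0.70] + 9.4764 = 6.6443 + 9.4764 = 16.1207.
Reliability = 16.1207 / 18.8964 = 0.8531.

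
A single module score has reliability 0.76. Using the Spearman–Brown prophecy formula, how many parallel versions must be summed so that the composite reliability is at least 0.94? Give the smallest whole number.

k ≥ ρ*(1−ρ₁)/(ρ₁(1−ρ*)) = 0.94·0.24 / (0.76·0.06) = 4.947.
Smallest integer k = 5.

5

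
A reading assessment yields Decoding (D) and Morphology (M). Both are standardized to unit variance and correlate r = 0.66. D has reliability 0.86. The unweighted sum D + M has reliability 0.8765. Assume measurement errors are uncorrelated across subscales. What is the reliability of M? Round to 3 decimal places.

Var(D+M) = 2 + 2·0.66 = 3.320.
True-score variance = ρ_D + ρ_M + 2·0.66, so 0.8765 = (0.86 + ρ_M + 1.32) / 3.320.
ρ_M = 0.8765·3.320 − 0.86 − 1.32 = 0.730.

0.730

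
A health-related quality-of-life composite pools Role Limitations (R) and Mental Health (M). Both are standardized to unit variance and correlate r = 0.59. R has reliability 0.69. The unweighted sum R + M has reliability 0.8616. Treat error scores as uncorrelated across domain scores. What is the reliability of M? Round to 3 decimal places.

0.870

Var(R+M) = 2 + 2·0.59 = 3.180.
True-score variance = ρ_R + ρ_M + 2·0.59, so 0.8616 = (0.69 + ρ_M + 1.18) / 3.180.
ρ_M = 0.8616·3.180 − 0.69 − 1.18 = 0.870.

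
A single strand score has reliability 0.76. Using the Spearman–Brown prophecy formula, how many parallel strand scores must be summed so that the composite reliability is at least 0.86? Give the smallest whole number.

2

k ≥ ρ*(1−ρ₁)/(ρ₁(1−ρ*)) = 0.86·0.24 / (0.76·0.14) = 1.940.
Smallest integer k = 2.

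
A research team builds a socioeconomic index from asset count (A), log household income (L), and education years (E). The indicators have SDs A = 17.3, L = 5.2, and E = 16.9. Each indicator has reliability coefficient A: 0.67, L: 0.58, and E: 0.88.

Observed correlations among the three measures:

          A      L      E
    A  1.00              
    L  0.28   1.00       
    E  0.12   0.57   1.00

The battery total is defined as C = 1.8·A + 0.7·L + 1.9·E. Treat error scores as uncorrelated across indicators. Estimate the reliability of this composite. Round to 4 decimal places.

0.8167

Var(C) = 1.8²·17.3² + 0.7²·5.2² + 1.9²·16.9² + 2·[1.26·17.3·5.2·0.28 + 3.42·17.3·16.9·0.12 + 1.33·5.2·16.9·0.57] = 2014 + 436.697 = 2450.7.
Because errors are independent across components, Cov(Tᵢ,Tⱼ) = Cov(Xᵢ,Xⱼ); the off-diagonal part of the true-score variance is the same as above.
True-score variance = [1.8²·17.3²·0.67 + 0.7²·5.2²·0.58 + 1.9²·16.9²·0.88] + 436.697 = 1564.71 + 436.697 = 2001.41.
Reliability = 2001.41 / 2450.7 = 0.8167.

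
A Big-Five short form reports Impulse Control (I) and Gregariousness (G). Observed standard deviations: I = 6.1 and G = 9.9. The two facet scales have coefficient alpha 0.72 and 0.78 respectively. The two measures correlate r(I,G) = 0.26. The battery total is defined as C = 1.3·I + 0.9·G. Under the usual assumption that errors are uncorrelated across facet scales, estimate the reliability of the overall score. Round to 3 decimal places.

Var(C) = 1.3²·6.1² + 0.9²·9.9² + 2·[1.17·6.1·9.9·0.26] = 142.273 + 36.7413 = 179.014.
Because errors are independent across components, Cov(Tᵢ,Tⱼ) = Cov(Xᵢ,Xⱼ); the off-diagonal part of the true-score variance is the same as above.
True-score variance = [1.3²·6.1²·0.72 + 0.9²·9.9²·0.78] + 36.7413 = 107.2 + 36.7413 = 143.941.
Reliability = 143.941 / 179.014 = 0.804.

0.804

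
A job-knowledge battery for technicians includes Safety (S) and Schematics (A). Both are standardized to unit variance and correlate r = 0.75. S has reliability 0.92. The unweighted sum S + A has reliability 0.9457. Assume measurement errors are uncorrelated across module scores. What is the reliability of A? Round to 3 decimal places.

Var(S+A) = 2 + 2·0.75 = 3.500.
True-score variance = ρ_S + ρ_A + 2·0.75, so 0.9457 = (0.92 + ρ_A + 1.50) / 3.500.
ρ_A = 0.9457·3.500 − 0.92 − 1.50 = 0.890.

0.890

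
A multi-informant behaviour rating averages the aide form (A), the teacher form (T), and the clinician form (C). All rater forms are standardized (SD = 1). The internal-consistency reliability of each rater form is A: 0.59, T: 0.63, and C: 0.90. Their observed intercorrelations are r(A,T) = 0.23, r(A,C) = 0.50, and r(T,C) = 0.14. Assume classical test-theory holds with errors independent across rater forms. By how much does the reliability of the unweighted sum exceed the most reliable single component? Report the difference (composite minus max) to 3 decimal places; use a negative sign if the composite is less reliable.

-0.086

Var(sum) = 3 + 1.74 = 4.74; true-score variance = 2.12 + 1.74 = 3.86; composite reliability = 0.8143.
Max component reliability = 0.9000.
Difference = 0.8143 − 0.9000 = -0.086.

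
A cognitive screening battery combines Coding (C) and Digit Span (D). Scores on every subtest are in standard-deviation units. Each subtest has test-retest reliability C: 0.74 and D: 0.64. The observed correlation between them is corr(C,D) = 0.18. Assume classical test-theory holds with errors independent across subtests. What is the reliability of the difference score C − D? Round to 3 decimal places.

Var(C−D) = 1 + 1 − 2·0.18 = 2 − 0.36 = 1.64.
Because errors are independent across components, Cov(Tᵢ,Tⱼ) = Cov(Xᵢ,Xⱼ); the off-diagonal part of the true-score variance is the same as above.
True-score variance = [0.74 + 0.64] − 0.36 = 1.38 − 0.36 = 1.02.
Reliability = 1.02 / 1.64 = 0.622.

0.622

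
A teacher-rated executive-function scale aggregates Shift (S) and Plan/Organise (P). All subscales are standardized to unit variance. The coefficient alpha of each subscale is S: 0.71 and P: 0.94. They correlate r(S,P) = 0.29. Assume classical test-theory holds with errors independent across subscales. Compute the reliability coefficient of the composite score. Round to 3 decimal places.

Var(S+P) = 2 + 2·[0.29] = 2 + 0.58 = 2.58.
Because errors are independent across components, Cov(Tᵢ,Tⱼ) = Cov(Xᵢ,Xⱼ); the off-diagonal part of the true-score variance is the same as above.
True-score variance = [0.71 + 0.94] + 0.58 = 1.65 + 0.58 = 2.23.
Reliability = 2.23 / 2.58 = 0.864.

0.864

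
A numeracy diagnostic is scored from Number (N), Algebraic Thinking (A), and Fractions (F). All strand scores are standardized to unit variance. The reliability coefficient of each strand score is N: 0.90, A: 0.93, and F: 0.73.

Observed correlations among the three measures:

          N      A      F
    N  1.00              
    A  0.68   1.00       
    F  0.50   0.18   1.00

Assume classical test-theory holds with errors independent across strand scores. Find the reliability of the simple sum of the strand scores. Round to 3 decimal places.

Var(N+A+F) = 3 + 2·[0.68 + 0.50 + 0.18] = 3 + 2.72 = 5.72.
Under uncorrelated errors the observed covariances equal the true-score covariances, so only the own-variance terms attenuate.
True-score variance = [0.90 + 0.93 + 0.73] + 2.72 = 2.56 + 2.72 = 5.28.
Reliability = 5.28 / 5.72 = 0.923.

0.923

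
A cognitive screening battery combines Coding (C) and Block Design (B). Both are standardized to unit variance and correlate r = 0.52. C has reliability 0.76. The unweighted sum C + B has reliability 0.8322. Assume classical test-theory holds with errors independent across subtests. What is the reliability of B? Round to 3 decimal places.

0.730

Var(C+B) = 2 + 2·0.52 = 3.040.
True-score variance = ρ_C + ρ_B + 2·0.52, so 0.8322 = (0.76 + ρ_B + 1.04) / 3.040.
ρ_B = 0.8322·3.040 − 0.76 − 1.04 = 0.730.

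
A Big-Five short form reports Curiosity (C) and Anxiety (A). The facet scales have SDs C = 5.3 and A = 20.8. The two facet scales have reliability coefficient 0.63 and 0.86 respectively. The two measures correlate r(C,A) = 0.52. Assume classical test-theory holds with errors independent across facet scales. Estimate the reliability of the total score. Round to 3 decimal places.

Var(C+A) = 5.3² + 20.8² + 2·[5.3·20.8·0.52] = 460.73 + 114.65 = 575.38.
Because errors are independent across components, Cov(Tᵢ,Tⱼ) = Cov(Xᵢ,Xⱼ); the off-diagonal part of the true-score variance is the same as above.
True-score variance = [5.3²·0.63 + 20.8²·0.86] + 114.65 = 389.767 + 114.65 = 504.417.
Reliability = 504.417 / 575.38 = 0.877.

0.877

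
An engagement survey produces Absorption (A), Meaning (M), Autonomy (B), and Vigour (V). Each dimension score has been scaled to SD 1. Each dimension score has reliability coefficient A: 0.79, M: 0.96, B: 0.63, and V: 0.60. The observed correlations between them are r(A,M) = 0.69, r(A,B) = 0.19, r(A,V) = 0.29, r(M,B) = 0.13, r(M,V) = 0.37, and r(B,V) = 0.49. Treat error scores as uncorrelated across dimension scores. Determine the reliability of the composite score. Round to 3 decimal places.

0.877

Var(A+M+B+V) = 4 + 2·[0.69 + 0.19 + 0.29 + 0.13 + 0.37 + 0.49] = 4 + 4.32 = 8.32.
With uncorrelated errors the cross-covariances are all true-score covariance, so they carry over unchanged; only the diagonal terms shrink to ρᵢσᵢ².
True-score variance = [0.79 + 0.96 + 0.63 + 0.60] + 4.32 = 2.98 + 4.32 = 7.3.
Reliability = 7.3 / 8.32 = 0.877.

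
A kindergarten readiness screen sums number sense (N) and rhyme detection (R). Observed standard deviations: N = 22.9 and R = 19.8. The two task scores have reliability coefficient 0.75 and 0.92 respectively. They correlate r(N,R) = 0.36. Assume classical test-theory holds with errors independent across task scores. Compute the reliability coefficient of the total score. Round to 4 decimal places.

0.8693

Var(N+R) = 22.9² + 19.8² + 2·[22.9·19.8·0.36] = 916.45 + 326.462 = 1242.91.
Under uncorrelated errors the observed covariances equal the true-score covariances, so only the own-variance terms attenuate.
True-score variance = [22.9²·0.75 + 19.8²·0.92] + 326.462 = 753.984 + 326.462 = 1080.45.
Reliability = 1080.45 / 1242.91 = 0.8693.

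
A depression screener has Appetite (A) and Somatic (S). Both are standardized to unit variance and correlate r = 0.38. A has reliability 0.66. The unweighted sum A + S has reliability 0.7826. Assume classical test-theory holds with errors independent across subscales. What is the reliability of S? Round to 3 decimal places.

0.740

Var(A+S) = 2 + 2·0.38 = 2.760.
True-score variance = ρ_A + ρ_S + 2·0.38, so 0.7826 = (0.66 + ρ_S + 0.76) / 2.760.
ρ_S = 0.7826·2.760 − 0.66 − 0.76 = 0.740.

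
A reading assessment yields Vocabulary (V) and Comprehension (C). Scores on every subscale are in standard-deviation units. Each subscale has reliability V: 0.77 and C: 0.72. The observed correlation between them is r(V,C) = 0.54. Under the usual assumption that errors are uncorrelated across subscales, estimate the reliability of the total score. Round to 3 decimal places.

0.834

Var(V+C) = 2 + 2·[0.54] = 2 + 1.08 = 3.08.
With uncorrelated errors the cross-covariances are all true-score covariance, so they carry over unchanged; only the diagonal terms shrink to ρᵢσᵢ².
True-score variance = [0.77 + 0.72] + 1.08 = 1.49 + 1.08 = 2.57.
Reliability = 2.57 / 3.08 = 0.834.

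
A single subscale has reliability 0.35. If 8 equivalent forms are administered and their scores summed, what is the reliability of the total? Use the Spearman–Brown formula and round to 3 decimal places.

ρ_k = kρ / (1 + (k−1)ρ) = 8·0.35 / (1 + 7·0.35) = 2.800 / 3.450 = 0.812.

0.812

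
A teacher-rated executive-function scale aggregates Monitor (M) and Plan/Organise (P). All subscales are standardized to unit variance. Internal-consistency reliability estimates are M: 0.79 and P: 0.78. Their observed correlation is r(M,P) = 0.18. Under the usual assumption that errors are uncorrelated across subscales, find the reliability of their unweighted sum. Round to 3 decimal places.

0.818

Var(M+P) = 2 + 2·[0.18] = 2 + 0.36 = 2.36.
With uncorrelated errors the cross-covariances are all true-score covariance, so they carry over unchanged; only the diagonal terms shrink to ρᵢσᵢ².
True-score variance = [0.79 + 0.78] + 0.36 = 1.57 + 0.36 = 1.93.
Reliability = 1.93 / 2.36 = 0.818.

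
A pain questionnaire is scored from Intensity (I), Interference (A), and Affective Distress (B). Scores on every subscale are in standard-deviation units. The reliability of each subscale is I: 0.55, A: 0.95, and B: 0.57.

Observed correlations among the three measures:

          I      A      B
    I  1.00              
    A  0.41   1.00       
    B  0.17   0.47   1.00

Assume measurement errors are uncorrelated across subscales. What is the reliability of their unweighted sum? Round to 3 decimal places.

0.818

Var(I+A+B) = 3 + 2·[0.41 + 0.17 + 0.47] = 3 + 2.1 = 5.1.
Because errors are independent across components, Cov(Tᵢ,Tⱼ) = Cov(Xᵢ,Xⱼ); the off-diagonal part of the true-score variance is the same as above.
True-score variance = [0.55 + 0.95 + 0.57] + 2.1 = 2.07 + 2.1 = 4.17.
Reliability = 4.17 / 5.1 = 0.818.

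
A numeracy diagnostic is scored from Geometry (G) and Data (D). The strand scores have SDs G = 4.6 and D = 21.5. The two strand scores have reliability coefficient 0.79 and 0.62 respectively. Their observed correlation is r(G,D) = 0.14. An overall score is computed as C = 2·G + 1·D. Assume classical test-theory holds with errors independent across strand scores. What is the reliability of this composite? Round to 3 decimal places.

Var(C) = 2²·4.6² + 21.5² + 2·[2·4.6·21.5·0.14] = 546.89 + 55.384 = 602.274.
Under uncorrelated errors the observed covariances equal the true-score covariances, so only the own-variance terms attenuate.
True-score variance = [2²·4.6²·0.79 + 21.5²·0.62] + 55.384 = 353.461 + 55.384 = 408.845.
Reliability = 408.845 / 602.274 = 0.679.

0.679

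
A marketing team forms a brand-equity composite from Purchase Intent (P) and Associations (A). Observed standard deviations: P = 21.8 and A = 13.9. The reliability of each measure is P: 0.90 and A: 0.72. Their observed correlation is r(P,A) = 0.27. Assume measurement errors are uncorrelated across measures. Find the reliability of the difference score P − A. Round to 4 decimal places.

Var(P−A) = 21.8² + 13.9² − 2·21.8·13.9·0.27 = 668.45 − 163.631 = 504.819.
With uncorrelated errors the cross-covariances are all true-score covariance, so they carry over unchanged; only the diagonal terms shrink to ρᵢσᵢ².
True-score variance = [21.8²·0.90 + 13.9²·0.72] − 163.631 = 566.827 − 163.631 = 403.196.
Reliability = 403.196 / 504.819 = 0.7987.

0.7987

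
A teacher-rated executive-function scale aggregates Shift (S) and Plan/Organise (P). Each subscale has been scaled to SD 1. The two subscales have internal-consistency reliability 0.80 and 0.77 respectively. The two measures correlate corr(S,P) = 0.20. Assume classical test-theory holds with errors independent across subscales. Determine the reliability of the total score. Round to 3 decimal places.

0.821

Var(S+P) = 2 + 2·[0.20] = 2 + 0.4 = 2.4.
Under uncorrelated errors the observed covariances equal the true-score covariances, so only the own-variance terms attenuate.
True-score variance = [0.80 + 0.77] + 0.4 = 1.57 + 0.4 = 1.97.
Reliability = 1.97 / 2.4 = 0.821.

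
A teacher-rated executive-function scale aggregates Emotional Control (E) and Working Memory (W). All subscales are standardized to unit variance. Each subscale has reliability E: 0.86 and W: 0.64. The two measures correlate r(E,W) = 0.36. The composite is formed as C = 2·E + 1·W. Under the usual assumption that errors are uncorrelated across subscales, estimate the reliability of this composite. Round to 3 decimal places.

0.857

Var(C) = 2² + 1 + 2·[2·0.36] = 5 + 1.44 = 6.44.
Because errors are independent across components, Cov(Tᵢ,Tⱼ) = Cov(Xᵢ,Xⱼ); the off-diagonal part of the true-score variance is the same as above.
True-score variance = [2²·0.86 + 0.64] + 1.44 = 4.08 + 1.44 = 5.52.
Reliability = 5.52 / 6.44 = 0.857.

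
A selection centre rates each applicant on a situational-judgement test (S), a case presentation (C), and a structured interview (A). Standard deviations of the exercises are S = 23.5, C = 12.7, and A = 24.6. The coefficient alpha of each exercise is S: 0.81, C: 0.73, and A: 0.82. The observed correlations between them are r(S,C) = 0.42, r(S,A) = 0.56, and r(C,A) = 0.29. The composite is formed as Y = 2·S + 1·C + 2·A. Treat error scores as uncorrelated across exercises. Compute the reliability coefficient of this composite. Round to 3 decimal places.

Var(Y) = 2²·23.5² + 12.7² + 2²·24.6² + 2·[2·23.5·12.7·0.42 + 4·23.5·24.6·0.56 + 2·12.7·24.6·0.29] = 4790.93 + 3453.69 = 8244.62.
Under uncorrelated errors the observed covariances equal the true-score covariances, so only the own-variance terms attenuate.
True-score variance = [2²·23.5²·0.81 + 12.7²·0.73 + 2²·24.6²·0.82] + 3453.69 = 3891.96 + 3453.69 = 7345.65.
Reliability = 7345.65 / 8244.62 = 0.891.

0.891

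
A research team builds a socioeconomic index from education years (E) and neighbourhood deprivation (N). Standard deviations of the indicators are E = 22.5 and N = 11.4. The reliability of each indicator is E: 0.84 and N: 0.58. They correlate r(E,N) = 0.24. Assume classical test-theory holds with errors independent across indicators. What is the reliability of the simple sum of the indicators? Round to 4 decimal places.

0.8214

Var(E+N) = 22.5² + 11.4² + 2·[22.5·11.4·0.24] = 636.21 + 123.12 = 759.33.
Under uncorrelated errors the observed covariances equal the true-score covariances, so only the own-variance terms attenuate.
True-score variance = [22.5²·0.84 + 11.4²·0.58] + 123.12 = 500.627 + 123.12 = 623.747.
Reliability = 623.747 / 759.33 = 0.8214.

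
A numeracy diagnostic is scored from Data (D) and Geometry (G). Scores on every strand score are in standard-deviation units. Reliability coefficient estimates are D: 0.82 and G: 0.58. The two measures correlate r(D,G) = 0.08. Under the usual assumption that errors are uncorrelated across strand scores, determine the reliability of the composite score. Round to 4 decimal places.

0.7222

Var(D+G) = 2 + 2·[0.08] = 2 + 0.16 = 2.16.
Because errors are independent across components, Cov(Tᵢ,Tⱼ) = Cov(Xᵢ,Xⱼ); the off-diagonal part of the true-score variance is the same as above.
True-score variance = [0.82 + 0.58] + 0.16 = 1.4 + 0.16 = 1.56.
Reliability = 1.56 / 2.16 = 0.7222.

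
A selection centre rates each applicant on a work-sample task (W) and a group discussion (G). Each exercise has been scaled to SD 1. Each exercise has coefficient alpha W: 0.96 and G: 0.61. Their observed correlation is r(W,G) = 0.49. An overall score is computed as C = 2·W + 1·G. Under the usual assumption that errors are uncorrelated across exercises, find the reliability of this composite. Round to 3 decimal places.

0.921

Var(C) = 2² + 1 + 2·[2·0.49] = 5 + 1.96 = 6.96.
Because errors are independent across components, Cov(Tᵢ,Tⱼ) = Cov(Xᵢ,Xⱼ); the off-diagonal part of the true-score variance is the same as above.
True-score variance = [2²·0.96 + 0.61] + 1.96 = 4.45 + 1.96 = 6.41.
Reliability = 6.41 / 6.96 = 0.921.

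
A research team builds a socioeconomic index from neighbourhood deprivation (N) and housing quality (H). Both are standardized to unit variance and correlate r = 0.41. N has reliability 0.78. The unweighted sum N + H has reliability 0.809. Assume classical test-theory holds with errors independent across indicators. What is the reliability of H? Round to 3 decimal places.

Var(N+H) = 2 + 2·0.41 = 2.820.
True-score variance = ρ_N + ρ_H + 2·0.41, so 0.809 = (0.78 + ρ_H + 0.82) / 2.820.
ρ_H = 0.809·2.820 − 0.78 − 0.82 = 0.681.

0.681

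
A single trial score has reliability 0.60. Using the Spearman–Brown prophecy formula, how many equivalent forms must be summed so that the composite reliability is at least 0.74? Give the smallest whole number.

k ≥ ρ*(1−ρ₁)/(ρ₁(1−ρ*)) = 0.74·0.40 / (0.60·0.26) = 1.897.
Smallest integer k = 2.

2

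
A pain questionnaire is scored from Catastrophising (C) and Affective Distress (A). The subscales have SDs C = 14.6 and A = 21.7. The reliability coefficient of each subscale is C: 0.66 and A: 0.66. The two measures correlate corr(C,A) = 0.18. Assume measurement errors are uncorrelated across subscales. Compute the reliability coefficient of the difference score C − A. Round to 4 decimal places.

0.5920

Var(C−A) = 14.6² + 21.7² − 2·14.6·21.7·0.18 = 684.05 − 114.055 = 569.995.
Under uncorrelated errors the observed covariances equal the true-score covariances, so only the own-variance terms attenuate.
True-score variance = [14.6²·0.66 + 21.7²·0.66] − 114.055 = 451.473 − 114.055 = 337.418.
Reliability = 337.418 / 569.995 = 0.5920.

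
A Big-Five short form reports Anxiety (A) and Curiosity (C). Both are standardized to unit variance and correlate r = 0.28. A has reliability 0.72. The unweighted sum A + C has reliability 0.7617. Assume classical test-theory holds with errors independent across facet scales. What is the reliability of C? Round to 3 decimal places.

0.670

Var(A+C) = 2 + 2·0.28 = 2.560.
True-score variance = ρ_A + ρ_C + 2·0.28, so 0.7617 = (0.72 + ρ_C + 0.56) / 2.560.
ρ_C = 0.7617·2.560 − 0.72 − 0.56 = 0.670.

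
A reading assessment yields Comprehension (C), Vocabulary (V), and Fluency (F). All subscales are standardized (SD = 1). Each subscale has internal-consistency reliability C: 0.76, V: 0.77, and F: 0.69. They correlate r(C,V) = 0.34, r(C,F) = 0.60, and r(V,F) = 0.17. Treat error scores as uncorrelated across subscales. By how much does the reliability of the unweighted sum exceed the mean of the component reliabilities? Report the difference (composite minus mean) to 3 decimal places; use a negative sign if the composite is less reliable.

Var(sum) = 3 + 2.22 = 5.22; true-score variance = 2.22 + 2.22 = 4.44; composite reliability = 0.8506.
Mean component reliability = 0.7400.
Difference = 0.8506 − 0.7400 = 0.111.

0.111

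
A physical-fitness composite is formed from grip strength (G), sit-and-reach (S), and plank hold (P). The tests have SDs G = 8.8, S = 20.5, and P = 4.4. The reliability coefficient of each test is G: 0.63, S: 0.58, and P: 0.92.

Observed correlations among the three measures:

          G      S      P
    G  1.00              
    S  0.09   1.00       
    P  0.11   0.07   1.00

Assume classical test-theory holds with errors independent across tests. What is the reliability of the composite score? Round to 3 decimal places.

0.638

Var(G+S+P) = 8.8² + 20.5² + 4.4² + 2·[8.8·20.5·0.09 + 8.8·4.4·0.11 + 20.5·4.4·0.07] = 517.05 + 53.6184 = 570.668.
Because errors are independent across components, Cov(Tᵢ,Tⱼ) = Cov(Xᵢ,Xⱼ); the off-diagonal part of the true-score variance is the same as above.
True-score variance = [8.8²·0.63 + 20.5²·0.58 + 4.4²·0.92] + 53.6184 = 310.343 + 53.6184 = 363.962.
Reliability = 363.962 / 570.668 = 0.638.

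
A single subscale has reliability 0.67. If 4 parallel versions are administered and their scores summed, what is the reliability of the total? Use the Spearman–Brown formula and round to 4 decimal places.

0.8904

ρ_k = kρ / (1 + (k−1)ρ) = 4·0.67 / (1 + 3·0.67) = 2.680 / 3.010 = 0.8904.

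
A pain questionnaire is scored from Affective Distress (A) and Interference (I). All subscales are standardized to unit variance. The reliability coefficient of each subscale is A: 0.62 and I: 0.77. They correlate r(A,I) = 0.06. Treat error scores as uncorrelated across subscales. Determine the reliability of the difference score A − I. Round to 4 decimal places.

Var(A−I) = 1 + 1 − 2·0.06 = 2 − 0.12 = 1.88.
With uncorrelated errors the cross-covariances are all true-score covariance, so they carry over unchanged; only the diagonal terms shrink to ρᵢσᵢ².
True-score variance = [0.62 + 0.77] − 0.12 = 1.39 − 0.12 = 1.27.
Reliability = 1.27 / 1.88 = 0.6755.

0.6755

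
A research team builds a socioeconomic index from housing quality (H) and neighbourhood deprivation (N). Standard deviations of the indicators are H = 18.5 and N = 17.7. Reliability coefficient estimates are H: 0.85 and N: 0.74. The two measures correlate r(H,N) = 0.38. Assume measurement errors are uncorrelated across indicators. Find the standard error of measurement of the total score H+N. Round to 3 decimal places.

11.524

Var(total) = 655.54 + 248.862 = 904.402.
True-score variance = 522.747 + 248.862 = 771.609, so reliability = 0.8532.
Error variance = 904.402 − 771.609 = 132.793; SEM = √132.793 = 11.524.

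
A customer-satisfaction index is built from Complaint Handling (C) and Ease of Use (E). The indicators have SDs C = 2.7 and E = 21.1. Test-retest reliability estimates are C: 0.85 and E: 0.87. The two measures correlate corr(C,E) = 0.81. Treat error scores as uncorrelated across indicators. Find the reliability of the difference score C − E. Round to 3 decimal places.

0.836

Var(C−E) = 2.7² + 21.1² − 2·2.7·21.1·0.81 = 452.5 − 92.2914 = 360.209.
With uncorrelated errors the cross-covariances are all true-score covariance, so they carry over unchanged; only the diagonal terms shrink to ρᵢσᵢ².
True-score variance = [2.7²·0.85 + 21.1²·0.87] − 92.2914 = 393.529 − 92.2914 = 301.238.
Reliability = 301.238 / 360.209 = 0.836.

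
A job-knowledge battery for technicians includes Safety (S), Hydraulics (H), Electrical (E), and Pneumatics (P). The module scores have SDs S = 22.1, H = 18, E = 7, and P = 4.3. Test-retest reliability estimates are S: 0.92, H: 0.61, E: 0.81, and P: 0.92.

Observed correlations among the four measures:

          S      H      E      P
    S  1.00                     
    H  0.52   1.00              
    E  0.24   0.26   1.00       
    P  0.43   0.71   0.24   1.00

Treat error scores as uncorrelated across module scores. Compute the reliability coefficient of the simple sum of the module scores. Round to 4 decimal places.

Var(S+H+E+P) = 22.1² + 18² + 7² + 4.3² + 2·[22.1·18·0.52 + 22.1·7·0.24 + 22.1·4.3·0.43 + 18·7·0.26 + 18·4.3·0.71 + 7·4.3·0.24] = 879.9 + 759.57 = 1639.47.
Under uncorrelated errors the observed covariances equal the true-score covariances, so only the own-variance terms attenuate.
True-score variance = [22.1²·0.92 + 18²·0.61 + 7²·0.81 + 4.3²·0.92] + 759.57 = 703.678 + 759.57 = 1463.25.
Reliability = 1463.25 / 1639.47 = 0.8925.

0.8925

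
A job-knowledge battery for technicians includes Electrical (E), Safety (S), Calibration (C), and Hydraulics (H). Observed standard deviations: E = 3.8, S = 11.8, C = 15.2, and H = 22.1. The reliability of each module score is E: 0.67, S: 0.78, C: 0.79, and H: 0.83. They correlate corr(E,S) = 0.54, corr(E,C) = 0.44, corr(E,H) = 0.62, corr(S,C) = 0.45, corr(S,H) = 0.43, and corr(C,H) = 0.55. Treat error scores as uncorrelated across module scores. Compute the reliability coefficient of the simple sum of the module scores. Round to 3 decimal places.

0.909

Var(E+S+C+H) = 3.8² + 11.8² + 15.2² + 22.1² + 2·[3.8·11.8·0.54 + 3.8·15.2·0.44 + 3.8·22.1·0.62 + 11.8·15.2·0.45 + 11.8·22.1·0.43 + 15.2·22.1·0.55] = 873.13 + 958.598 = 1831.73.
Under uncorrelated errors the observed covariances equal the true-score covariances, so only the own-variance terms attenuate.
True-score variance = [3.8²·0.67 + 11.8²·0.78 + 15.2²·0.79 + 22.1²·0.83] + 958.598 = 706.184 + 958.598 = 1664.78.
Reliability = 1664.78 / 1831.73 = 0.909.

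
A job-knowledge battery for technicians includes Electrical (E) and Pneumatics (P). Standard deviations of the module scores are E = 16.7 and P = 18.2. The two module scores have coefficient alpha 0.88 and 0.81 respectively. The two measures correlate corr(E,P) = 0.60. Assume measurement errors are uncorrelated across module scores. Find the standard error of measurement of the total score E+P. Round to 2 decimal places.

9.82

Var(total) = 610.13 + 364.728 = 974.858.
True-score variance = 513.728 + 364.728 = 878.456, so reliability = 0.9011.
Error variance = 974.858 − 878.456 = 96.4024; SEM = √96.4024 = 9.82.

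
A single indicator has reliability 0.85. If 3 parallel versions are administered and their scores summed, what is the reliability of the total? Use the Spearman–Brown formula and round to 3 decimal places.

ρ_k = kρ / (1 + (k−1)ρ) = 3·0.85 / (1 + 2·0.85) = 2.550 / 2.700 = 0.944.

0.944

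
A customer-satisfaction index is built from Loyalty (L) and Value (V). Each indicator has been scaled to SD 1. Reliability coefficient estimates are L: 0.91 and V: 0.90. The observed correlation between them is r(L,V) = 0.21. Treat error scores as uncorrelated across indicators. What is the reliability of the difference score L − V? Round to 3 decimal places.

0.880

Var(L−V) = 1 + 1 − 2·0.21 = 2 − 0.42 = 1.58.
Because errors are independent across components, Cov(Tᵢ,Tⱼ) = Cov(Xᵢ,Xⱼ); the off-diagonal part of the true-score variance is the same as above.
True-score variance = [0.91 + 0.90] − 0.42 = 1.81 − 0.42 = 1.39.
Reliability = 1.39 / 1.58 = 0.880.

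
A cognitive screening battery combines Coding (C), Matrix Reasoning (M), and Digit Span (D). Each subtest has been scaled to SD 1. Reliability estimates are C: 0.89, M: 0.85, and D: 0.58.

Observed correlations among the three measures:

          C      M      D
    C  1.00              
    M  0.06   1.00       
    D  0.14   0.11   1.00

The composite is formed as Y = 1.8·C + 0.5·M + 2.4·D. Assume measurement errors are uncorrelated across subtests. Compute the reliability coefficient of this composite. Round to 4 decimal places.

0.7403

Var(Y) = 1.8² + 0.5² + 2.4² + 2·[0.9·0.06 + 4.32·0.14 + 1.2·0.11] = 9.25 + 1.5816 = 10.8316.
With uncorrelated errors the cross-covariances are all true-score covariance, so they carry over unchanged; only the diagonal terms shrink to ρᵢσᵢ².
True-score variance = [1.8²·0.89 + 0.5²·0.85 + 2.4²·0.58] + 1.5816 = 6.4369 + 1.5816 = 8.0185.
Reliability = 8.0185 / 10.8316 = 0.7403.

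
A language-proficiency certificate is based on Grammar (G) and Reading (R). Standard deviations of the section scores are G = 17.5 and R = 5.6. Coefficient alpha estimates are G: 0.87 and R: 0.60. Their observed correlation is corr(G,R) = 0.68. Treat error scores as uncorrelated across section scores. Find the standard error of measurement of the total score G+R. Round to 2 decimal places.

Var(total) = 337.61 + 133.28 = 470.89.
True-score variance = 285.253 + 133.28 = 418.534, so reliability = 0.8888.
Error variance = 470.89 − 418.534 = 52.3565; SEM = √52.3565 = 7.24.

7.24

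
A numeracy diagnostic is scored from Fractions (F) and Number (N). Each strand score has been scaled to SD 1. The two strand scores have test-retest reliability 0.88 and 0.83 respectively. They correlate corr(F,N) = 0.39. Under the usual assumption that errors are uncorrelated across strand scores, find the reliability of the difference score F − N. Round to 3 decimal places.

Var(F−N) = 1 + 1 − 2·0.39 = 2 − 0.78 = 1.22.
Under uncorrelated errors the observed covariances equal the true-score covariances, so only the own-variance terms attenuate.
True-score variance = [0.88 + 0.83] − 0.78 = 1.71 − 0.78 = 0.93.
Reliability = 0.93 / 1.22 = 0.762.

0.762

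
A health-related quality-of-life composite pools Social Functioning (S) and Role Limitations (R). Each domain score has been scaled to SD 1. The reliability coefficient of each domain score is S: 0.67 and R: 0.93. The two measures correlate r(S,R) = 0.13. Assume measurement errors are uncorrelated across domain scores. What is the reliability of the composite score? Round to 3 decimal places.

Var(S+R) = 2 + 2·[0.13] = 2 + 0.26 = 2.26.
Under uncorrelated errors the observed covariances equal the true-score covariances, so only the own-variance terms attenuate.
True-score variance = [0.67 + 0.93] + 0.26 = 1.6 + 0.26 = 1.86.
Reliability = 1.86 / 2.26 = 0.823.

0.823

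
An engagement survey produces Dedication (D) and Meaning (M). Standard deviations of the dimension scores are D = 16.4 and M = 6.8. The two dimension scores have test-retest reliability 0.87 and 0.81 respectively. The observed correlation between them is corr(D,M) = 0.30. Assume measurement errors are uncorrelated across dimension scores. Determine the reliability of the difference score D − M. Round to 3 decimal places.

Var(D−M) = 16.4² + 6.8² − 2·16.4·6.8·0.30 = 315.2 − 66.912 = 248.288.
Because errors are independent across components, Cov(Tᵢ,Tⱼ) = Cov(Xᵢ,Xⱼ); the off-diagonal part of the true-score variance is the same as above.
True-score variance = [16.4²·0.87 + 6.8²·0.81] − 66.912 = 271.45 − 66.912 = 204.538.
Reliability = 204.538 / 248.288 = 0.824.

0.824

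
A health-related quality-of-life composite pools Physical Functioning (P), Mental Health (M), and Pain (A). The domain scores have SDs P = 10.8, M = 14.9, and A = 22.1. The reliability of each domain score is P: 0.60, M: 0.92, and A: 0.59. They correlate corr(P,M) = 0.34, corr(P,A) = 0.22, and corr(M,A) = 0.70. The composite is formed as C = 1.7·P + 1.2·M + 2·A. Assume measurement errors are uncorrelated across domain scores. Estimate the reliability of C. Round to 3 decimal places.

Var(C) = 1.7²·10.8² + 1.2²·14.9² + 2²·22.1² + 2·[2.04·10.8·14.9·0.34 + 3.4·10.8·22.1·0.22 + 2.4·14.9·22.1·0.70] = 2610.42 + 1686.71 = 4297.13.
Because errors are independent across components, Cov(Tᵢ,Tⱼ) = Cov(Xᵢ,Xⱼ); the off-diagonal part of the true-score variance is the same as above.
True-score variance = [1.7²·10.8²·0.60 + 1.2²·14.9²·0.92 + 2²·22.1²·0.59] + 1686.71 = 1649.02 + 1686.71 = 3335.73.
Reliability = 3335.73 / 4297.13 = 0.776.

0.776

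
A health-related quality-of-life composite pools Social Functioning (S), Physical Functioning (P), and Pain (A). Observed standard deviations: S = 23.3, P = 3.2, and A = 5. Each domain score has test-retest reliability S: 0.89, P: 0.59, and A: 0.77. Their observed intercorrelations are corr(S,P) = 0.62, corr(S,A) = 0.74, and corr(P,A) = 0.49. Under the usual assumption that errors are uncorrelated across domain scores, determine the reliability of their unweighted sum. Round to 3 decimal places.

0.919

Var(S+P+A) = 23.3² + 3.2² + 5² + 2·[23.3·3.2·0.62 + 23.3·5·0.74 + 3.2·5·0.49] = 578.13 + 280.554 = 858.684.
Under uncorrelated errors the observed covariances equal the true-score covariances, so only the own-variance terms attenuate.
True-score variance = [23.3²·0.89 + 3.2²·0.59 + 5²·0.77] + 280.554 = 508.464 + 280.554 = 789.018.
Reliability = 789.018 / 858.684 = 0.919.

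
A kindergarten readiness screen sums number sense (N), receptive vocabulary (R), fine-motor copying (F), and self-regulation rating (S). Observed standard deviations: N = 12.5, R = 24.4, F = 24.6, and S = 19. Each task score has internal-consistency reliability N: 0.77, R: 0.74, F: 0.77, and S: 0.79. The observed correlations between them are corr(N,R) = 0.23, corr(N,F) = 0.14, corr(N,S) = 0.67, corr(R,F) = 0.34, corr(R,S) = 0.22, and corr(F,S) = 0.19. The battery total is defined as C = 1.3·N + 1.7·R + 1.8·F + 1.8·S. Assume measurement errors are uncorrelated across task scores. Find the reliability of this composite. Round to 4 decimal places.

Var(C) = 1.3²·12.5² + 1.7²·24.4² + 1.8²·24.6² + 1.8²·19² + 2·[2.21·12.5·24.4·0.23 + 2.34·12.5·24.6·0.14 + 2.34·12.5·19·0.67 + 3.06·24.4·24.6·0.34 + 3.06·24.4·19·0.22 + 3.24·24.6·19·0.19] = 5115.01 + 3704.88 = 8819.89.
Under uncorrelated errors the observed covariances equal the true-score covariances, so only the own-variance terms attenuate.
True-score variance = [1.3²·12.5²·0.77 + 1.7²·24.4²·0.74 + 1.8²·24.6²·0.77 + 1.8²·19²·0.79] + 3704.88 = 3910.33 + 3704.88 = 7615.21.
Reliability = 7615.21 / 8819.89 = 0.8634.

0.8634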